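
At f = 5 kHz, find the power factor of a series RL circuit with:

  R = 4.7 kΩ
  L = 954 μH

Step 1 — Angular frequency: ω = 2π·f = 2π·5000 = 3.142e+04 rad/s.
Step 2 — Component impedances:
  R: Z = R = 4700 Ω
  L: Z = jωL = j·3.142e+04·0.000954 = 0 + j29.97 Ω
Step 3 — Series combination: Z_total = R + L = 4700 + j29.97 Ω = 4700∠0.4° Ω.
Step 4 — Power factor: PF = cos(φ) = Re(Z)/|Z| = 4700/4700 = 1.
Step 5 — Type: Im(Z) = 29.97 ⇒ lagging (phase φ = 0.4°).

PF = 1 (lagging, φ = 0.4°)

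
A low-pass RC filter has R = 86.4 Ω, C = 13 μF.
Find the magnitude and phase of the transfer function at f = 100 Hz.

Step 1 — Angular frequency: ω = 2π·100 = 628.3 rad/s.
Step 2 — Transfer function: H(jω) = 1/(1 + jωRC).
Step 3 — Denominator: 1 + jωRC = 1 + j·628.3·86.4·1.3e-05 = 1 + j0.7057.
Step 4 — H = 0.6675 - j0.4711.
Step 5 — Magnitude: |H| = 0.817 (-1.8 dB); phase: φ = -35.2°.

|H| = 0.817 (-1.8 dB), φ = -35.2°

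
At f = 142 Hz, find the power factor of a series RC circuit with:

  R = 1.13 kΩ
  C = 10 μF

Step 1 — Angular frequency: ω = 2π·f = 2π·142 = 892.2 rad/s.
Step 2 — Component impedances:
  R: Z = R = 1130 Ω
  C: Z = 1/(jωC) = -j/(ω·C) = 0 - j112.1 Ω
Step 3 — Series combination: Z_total = R + C = 1130 - j112.1 Ω = 1136∠-5.7° Ω.
Step 4 — Power factor: PF = cos(φ) = Re(Z)/|Z| = 1130/1135.54 = 0.9951.
Step 5 — Type: Im(Z) = -112.1 ⇒ leading (phase φ = -5.7°).

PF = 0.9951 (leading, φ = -5.7°)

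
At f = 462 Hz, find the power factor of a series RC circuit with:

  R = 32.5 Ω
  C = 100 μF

Step 1 — Angular frequency: ω = 2π·f = 2π·462 = 2903 rad/s.
Step 2 — Component impedances:
  R: Z = R = 32.5 Ω
  C: Z = 1/(jωC) = -j/(ω·C) = 0 - j3.445 Ω
Step 3 — Series combination: Z_total = R + C = 32.5 - j3.445 Ω = 32.68∠-6.1° Ω.
Step 4 — Power factor: PF = cos(φ) = Re(Z)/|Z| = 32.5/32.682 = 0.9944.
Step 5 — Type: Im(Z) = -3.445 ⇒ leading (phase φ = -6.1°).

PF = 0.9944 (leading, φ = -6.1°)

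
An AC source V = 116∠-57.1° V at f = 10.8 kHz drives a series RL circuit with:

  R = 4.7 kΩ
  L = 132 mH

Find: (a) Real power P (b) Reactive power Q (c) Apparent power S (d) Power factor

Step 1 — Angular frequency: ω = 2π·f = 2π·1.08e+04 = 6.786e+04 rad/s.
Step 2 — Component impedances:
  R: Z = R = 4700 Ω
  L: Z = jωL = j·6.786e+04·0.132 = 0 + j8957 Ω
Step 3 — Series combination: Z_total = R + L = 4700 + j8957 Ω = 1.012e+04∠62.3° Ω.
Step 4 — Source phasor: V = 116∠-57.1° V = 63.01 - j97.4 V.
Step 5 — Current: I = V / Z = -0.005632 - j0.009989 A = 0.01147∠-119.4° A.
Step 6 — Complex power: S = V·I* = 0.6181 + j1.178 VA.
Step 7 — Real power: P = Re(S) = 0.6181 W.
Step 8 — Reactive power: Q = Im(S) = 1.178 VAR.
Step 9 — Apparent power: |S| = 1.33 VA.
Step 10 — Power factor: PF = P/|S| = 0.4646 (lagging).

(a) P = 0.6181 W  (b) Q = 1.178 VAR  (c) S = 1.33 VA  (d) PF = 0.4646 (lagging)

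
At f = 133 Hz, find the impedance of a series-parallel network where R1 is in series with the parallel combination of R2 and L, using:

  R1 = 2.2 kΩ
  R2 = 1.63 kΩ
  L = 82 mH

Step 1 — Angular frequency: ω = 2π·f = 2π·133 = 835.7 rad/s.
Step 2 — Component impedances:
  R1: Z = R = 2200 Ω
  R2: Z = R = 1630 Ω
  L: Z = jωL = j·835.7·0.082 = 0 + j68.52 Ω
Step 3 — Parallel branch: R2 || L = 1/(1/R2 + 1/L) = 2.876 + j68.4 Ω.
Step 4 — Series with R1: Z_total = R1 + (R2 || L) = 2203 + j68.4 Ω = 2204∠1.8° Ω.

Z = 2203 + j68.4 Ω = 2204∠1.8° Ω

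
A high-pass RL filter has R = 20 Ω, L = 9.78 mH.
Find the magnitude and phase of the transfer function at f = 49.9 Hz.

Step 1 — Angular frequency: ω = 2π·49.9 = 313.5 rad/s.
Step 2 — Transfer function: H(jω) = jωL/(R + jωL).
Step 3 — Numerator jωL = j·3.066; denominator R + jωL = 20 + j3.066.
Step 4 — H = 0.02297 + j0.1498.
Step 5 — Magnitude: |H| = 0.1515 (-16.4 dB); phase: φ = 81.3°.

|H| = 0.1515 (-16.4 dB), φ = 81.3°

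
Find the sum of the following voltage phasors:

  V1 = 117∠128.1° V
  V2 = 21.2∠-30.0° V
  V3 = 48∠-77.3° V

Step 1 — Convert each phasor to rectangular form:
  V1 = 117·(cos(128.1°) + j·sin(128.1°)) = -72.19 + j92.07 V
  V2 = 21.2·(cos(-30.0°) + j·sin(-30.0°)) = 18.36 - j10.6 V
  V3 = 48·(cos(-77.3°) + j·sin(-77.3°)) = 10.55 - j46.83 V
Step 2 — Sum components: V_total = -43.28 + j34.65 V.
Step 3 — Convert to polar: |V_total| = 55.44 V, ∠V_total = 141.3°.

V_total = 55.44∠141.3° V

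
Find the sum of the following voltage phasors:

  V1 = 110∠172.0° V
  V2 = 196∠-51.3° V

Step 1 — Convert each phasor to rectangular form:
  V1 = 110·(cos(172.0°) + j·sin(172.0°)) = -108.9 + j15.31 V
  V2 = 196·(cos(-51.3°) + j·sin(-51.3°)) = 122.5 - j153 V
Step 2 — Sum components: V_total = 13.62 - j137.7 V.
Step 3 — Convert to polar: |V_total| = 138.3 V, ∠V_total = -84.4°.

V_total = 138.3∠-84.4° V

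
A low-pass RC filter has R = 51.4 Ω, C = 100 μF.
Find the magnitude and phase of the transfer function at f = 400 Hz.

Step 1 — Angular frequency: ω = 2π·400 = 2513 rad/s.
Step 2 — Transfer function: H(jω) = 1/(1 + jωRC).
Step 3 — Denominator: 1 + jωRC = 1 + j·2513·51.4·0.0001 = 1 + j12.92.
Step 4 — H = 0.005957 - j0.07695.
Step 5 — Magnitude: |H| = 0.07718 (-22.3 dB); phase: φ = -85.6°.

|H| = 0.07718 (-22.3 dB), φ = -85.6°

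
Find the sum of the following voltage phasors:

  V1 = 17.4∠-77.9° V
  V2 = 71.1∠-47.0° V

Step 1 — Convert each phasor to rectangular form:
  V1 = 17.4·(cos(-77.9°) + j·sin(-77.9°)) = 3.647 - j17.01 V
  V2 = 71.1·(cos(-47.0°) + j·sin(-47.0°)) = 48.49 - j52 V
Step 2 — Sum components: V_total = 52.14 - j69.01 V.
Step 3 — Convert to polar: |V_total| = 86.49 V, ∠V_total = -52.9°.

V_total = 86.49∠-52.9° V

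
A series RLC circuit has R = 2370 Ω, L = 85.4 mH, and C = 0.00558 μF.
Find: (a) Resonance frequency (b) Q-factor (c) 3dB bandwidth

Step 1 — Resonance condition Im(Z)=0 gives ω₀ = 1/√(LC).
Step 2 — ω₀ = 1/√(0.0854·5.58e-09) = 4.581e+04 rad/s.
Step 3 — f₀ = ω₀/(2π) = 7291 Hz.
Step 4 — Series Q: Q = ω₀L/R = 4.581e+04·0.0854/2370 = 1.651.
Step 5 — 3dB bandwidth: Δω = ω₀/Q = 2.775e+04 rad/s; BW = Δω/(2π) = 4417 Hz.

(a) f₀ = 7291 Hz  (b) Q = 1.651  (c) BW = 4417 Hz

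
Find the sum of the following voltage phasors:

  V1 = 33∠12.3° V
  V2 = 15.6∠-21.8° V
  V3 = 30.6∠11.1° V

Step 1 — Convert each phasor to rectangular form:
  V1 = 33·(cos(12.3°) + j·sin(12.3°)) = 32.24 + j7.03 V
  V2 = 15.6·(cos(-21.8°) + j·sin(-21.8°)) = 14.48 - j5.793 V
  V3 = 30.6·(cos(11.1°) + j·sin(11.1°)) = 30.03 + j5.891 V
Step 2 — Sum components: V_total = 76.75 + j7.128 V.
Step 3 — Convert to polar: |V_total| = 77.08 V, ∠V_total = 5.3°.

V_total = 77.08∠5.3° V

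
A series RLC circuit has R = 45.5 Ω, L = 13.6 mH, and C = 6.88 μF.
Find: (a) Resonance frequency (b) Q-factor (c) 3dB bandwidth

Step 1 — Resonance: ω₀ = 1/√(LC) = 1/√(0.0136·6.88e-06) = 3269 rad/s.
Step 2 — f₀ = ω₀/(2π) = 520.3 Hz.
Step 3 — Series Q: Q = ω₀L/R = 3269·0.0136/45.5 = 0.9772.
Step 4 — Bandwidth: Δω = ω₀/Q = 3346 rad/s; BW = Δω/(2π) = 532.5 Hz.

(a) f₀ = 520.3 Hz  (b) Q = 0.9772  (c) BW = 532.5 Hz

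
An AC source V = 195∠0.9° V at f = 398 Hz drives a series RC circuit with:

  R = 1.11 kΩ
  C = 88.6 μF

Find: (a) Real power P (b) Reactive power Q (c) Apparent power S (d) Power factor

Step 1 — Angular frequency: ω = 2π·f = 2π·398 = 2501 rad/s.
Step 2 — Component impedances:
  R: Z = R = 1110 Ω
  C: Z = 1/(jωC) = -j/(ω·C) = 0 - j4.513 Ω
Step 3 — Series combination: Z_total = R + C = 1110 - j4.513 Ω = 1110∠-0.2° Ω.
Step 4 — Source phasor: V = 195∠0.9° V = 195 + j3.063 V.
Step 5 — Current: I = V / Z = 0.1756 + j0.003474 A = 0.1757∠1.1° A.
Step 6 — Complex power: S = V·I* = 34.26 - j0.1393 VA.
Step 7 — Real power: P = Re(S) = 34.26 W.
Step 8 — Reactive power: Q = Im(S) = -0.1393 VAR.
Step 9 — Apparent power: |S| = 34.26 VA.
Step 10 — Power factor: PF = P/|S| = 1 (leading).

(a) P = 34.26 W  (b) Q = -0.1393 VAR  (c) S = 34.26 VA  (d) PF = 1 (leading)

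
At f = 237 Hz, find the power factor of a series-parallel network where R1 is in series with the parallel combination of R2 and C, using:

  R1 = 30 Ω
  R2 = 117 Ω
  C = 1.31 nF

Step 1 — Angular frequency: ω = 2π·f = 2π·237 = 1489 rad/s.
Step 2 — Component impedances:
  R1: Z = R = 30 Ω
  R2: Z = R = 117 Ω
  C: Z = 1/(jωC) = -j/(ω·C) = 0 - j5.126e+05 Ω
Step 3 — Parallel branch: R2 || C = 1/(1/R2 + 1/C) = 117 - j0.0267 Ω.
Step 4 — Series with R1: Z_total = R1 + (R2 || C) = 147 - j0.0267 Ω = 147∠-0.0° Ω.
Step 5 — Power factor: PF = cos(φ) = Re(Z)/|Z| = 147/147 = 1.
Step 6 — Type: Im(Z) = -0.0267 ⇒ leading (phase φ = -0.0°).

PF = 1 (leading, φ = -0.0°)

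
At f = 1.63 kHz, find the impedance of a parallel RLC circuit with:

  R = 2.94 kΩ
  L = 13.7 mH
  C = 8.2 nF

Step 1 — Angular frequency: ω = 2π·f = 2π·1630 = 1.024e+04 rad/s.
Step 2 — Component impedances:
  R: Z = R = 2940 Ω
  L: Z = jωL = j·1.024e+04·0.0137 = 0 + j140.3 Ω
  C: Z = 1/(jωC) = -j/(ω·C) = 0 - j1.191e+04 Ω
Step 3 — Parallel combination: 1/Z_total = 1/R + 1/L + 1/C; Z_total = 6.841 + j141.7 Ω = 141.8∠87.2° Ω.

Z = 6.841 + j141.7 Ω = 141.8∠87.2° Ω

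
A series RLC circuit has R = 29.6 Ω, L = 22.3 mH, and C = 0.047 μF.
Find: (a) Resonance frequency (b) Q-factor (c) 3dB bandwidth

Step 1 — Resonance condition Im(Z)=0 gives ω₀ = 1/√(LC).
Step 2 — ω₀ = 1/√(0.0223·4.7e-08) = 3.089e+04 rad/s.
Step 3 — f₀ = ω₀/(2π) = 4916 Hz.
Step 4 — Series Q: Q = ω₀L/R = 3.089e+04·0.0223/29.6 = 23.27.
Step 5 — 3dB bandwidth: Δω = ω₀/Q = 1327 rad/s; BW = Δω/(2π) = 211.3 Hz.

(a) f₀ = 4916 Hz  (b) Q = 23.27  (c) BW = 211.3 Hz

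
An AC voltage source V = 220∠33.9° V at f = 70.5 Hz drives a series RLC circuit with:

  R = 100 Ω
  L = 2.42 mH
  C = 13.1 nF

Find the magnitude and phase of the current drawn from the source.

Step 1 — Angular frequency: ω = 2π·f = 2π·70.5 = 443 rad/s.
Step 2 — Component impedances:
  R: Z = R = 100 Ω
  L: Z = jωL = j·443·0.00242 = 0 + j1.072 Ω
  C: Z = 1/(jωC) = -j/(ω·C) = 0 - j1.723e+05 Ω
Step 3 — Series combination: Z_total = R + L + C = 100 - j1.723e+05 Ω = 1.723e+05∠-90.0° Ω.
Step 4 — Source phasor: V = 220∠33.9° V = 182.6 + j122.7 V.
Step 5 — Ohm's law: I = V / Z_total = (182.6 + j122.7) / (100 - j1.723e+05) = -0.0007114 + j0.00106 A.
Step 6 — Convert to polar: |I| = 0.001277 A, ∠I = 123.9°.

I = 0.001277∠123.9° A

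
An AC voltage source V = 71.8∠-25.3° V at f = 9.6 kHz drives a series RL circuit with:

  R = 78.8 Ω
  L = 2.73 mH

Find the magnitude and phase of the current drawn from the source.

Step 1 — Angular frequency: ω = 2π·f = 2π·9600 = 6.032e+04 rad/s.
Step 2 — Component impedances:
  R: Z = R = 78.8 Ω
  L: Z = jωL = j·6.032e+04·0.00273 = 0 + j164.7 Ω
Step 3 — Series combination: Z_total = R + L = 78.8 + j164.7 Ω = 182.6∠64.4° Ω.
Step 4 — Source phasor: V = 71.8∠-25.3° V = 64.91 - j30.68 V.
Step 5 — Ohm's law: I = V / Z_total = (64.91 - j30.68) / (78.8 + j164.7) = 0.001872 - j0.3933 A.
Step 6 — Convert to polar: |I| = 0.3933 A, ∠I = -89.7°.

I = 0.3933∠-89.7° A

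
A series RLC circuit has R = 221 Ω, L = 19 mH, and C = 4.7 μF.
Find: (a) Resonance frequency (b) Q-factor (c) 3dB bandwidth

Step 1 — Resonance: ω₀ = 1/√(LC) = 1/√(0.019·4.7e-06) = 3346 rad/s.
Step 2 — f₀ = ω₀/(2π) = 532.6 Hz.
Step 3 — Series Q: Q = ω₀L/R = 3346·0.019/221 = 0.2877.
Step 4 — Bandwidth: Δω = ω₀/Q = 1.163e+04 rad/s; BW = Δω/(2π) = 1851 Hz.

(a) f₀ = 532.6 Hz  (b) Q = 0.2877  (c) BW = 1851 Hz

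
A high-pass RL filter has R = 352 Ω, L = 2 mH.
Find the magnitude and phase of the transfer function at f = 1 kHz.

Step 1 — Angular frequency: ω = 2π·1000 = 6283 rad/s.
Step 2 — Transfer function: H(jω) = jωL/(R + jωL).
Step 3 — Numerator jωL = j·12.57; denominator R + jωL = 352 + j12.57.
Step 4 — H = 0.001273 + j0.03565.
Step 5 — Magnitude: |H| = 0.03568 (-29.0 dB); phase: φ = 88.0°.

|H| = 0.03568 (-29.0 dB), φ = 88.0°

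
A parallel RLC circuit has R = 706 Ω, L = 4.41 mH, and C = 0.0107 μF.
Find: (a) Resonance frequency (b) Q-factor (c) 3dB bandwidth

Step 1 — Resonance: ω₀ = 1/√(LC) = 1/√(0.00441·1.07e-08) = 1.456e+05 rad/s.
Step 2 — f₀ = ω₀/(2π) = 2.317e+04 Hz.
Step 3 — Parallel Q: Q = R/(ω₀L) = 706/(1.456e+05·0.00441) = 1.1.
Step 4 — Bandwidth: Δω = ω₀/Q = 1.324e+05 rad/s; BW = Δω/(2π) = 2.107e+04 Hz.

(a) f₀ = 2.317e+04 Hz  (b) Q = 1.1  (c) BW = 2.107e+04 Hz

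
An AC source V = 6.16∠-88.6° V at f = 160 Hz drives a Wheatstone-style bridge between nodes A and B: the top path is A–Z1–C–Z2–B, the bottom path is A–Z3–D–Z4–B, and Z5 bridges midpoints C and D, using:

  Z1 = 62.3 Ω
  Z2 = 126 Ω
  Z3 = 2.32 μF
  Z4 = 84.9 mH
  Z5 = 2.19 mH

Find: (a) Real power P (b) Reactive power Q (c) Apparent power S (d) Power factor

Step 1 — Angular frequency: ω = 2π·f = 2π·160 = 1005 rad/s.
Step 2 — Component impedances:
  Z1: Z = R = 62.3 Ω
  Z2: Z = R = 126 Ω
  Z3: Z = 1/(jωC) = -j/(ω·C) = 0 - j428.8 Ω
  Z4: Z = jωL = j·1005·0.0849 = 0 + j85.35 Ω
  Z5: Z = jωL = j·1005·0.00219 = 0 + j2.202 Ω
Step 3 — Bridge requires nodal analysis (the Z5 bridge couples midpoints C and D, so the two paths cannot be reduced to a simple series/parallel combination). Setting node B to ground and injecting 1 A at node A, the 3-node admittance system at A, C, D solves to V_A = Z_AB = 102.4 + j49.78 Ω = 113.9∠25.9° Ω.
Step 4 — Source phasor: V = 6.16∠-88.6° V = 0.1505 - j6.158 V.
Step 5 — Current: I = V / Z = -0.02245 - j0.04922 A = 0.0541∠-114.5° A.
Step 6 — Complex power: S = V·I* = 0.2997 + j0.1457 VA.
Step 7 — Real power: P = Re(S) = 0.2997 W.
Step 8 — Reactive power: Q = Im(S) = 0.1457 VAR.
Step 9 — Apparent power: |S| = 0.3332 VA.
Step 10 — Power factor: PF = P/|S| = 0.8994 (lagging).

(a) P = 0.2997 W  (b) Q = 0.1457 VAR  (c) S = 0.3332 VA  (d) PF = 0.8994 (lagging)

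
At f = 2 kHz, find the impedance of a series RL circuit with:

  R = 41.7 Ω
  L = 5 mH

Step 1 — Angular frequency: ω = 2π·f = 2π·2000 = 1.257e+04 rad/s.
Step 2 — Component impedances:
  R: Z = R = 41.7 Ω
  L: Z = jωL = j·1.257e+04·0.005 = 0 + j62.83 Ω
Step 3 — Series combination: Z_total = R + L = 41.7 + j62.83 Ω = 75.41∠56.4° Ω.

Z = 41.7 + j62.83 Ω = 75.41∠56.4° Ω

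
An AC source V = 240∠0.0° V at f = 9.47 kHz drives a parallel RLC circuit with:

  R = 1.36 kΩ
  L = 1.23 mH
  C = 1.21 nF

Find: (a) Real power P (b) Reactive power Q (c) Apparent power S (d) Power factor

Step 1 — Angular frequency: ω = 2π·f = 2π·9470 = 5.95e+04 rad/s.
Step 2 — Component impedances:
  R: Z = R = 1360 Ω
  L: Z = jωL = j·5.95e+04·0.00123 = 0 + j73.19 Ω
  C: Z = 1/(jωC) = -j/(ω·C) = 0 - j1.389e+04 Ω
Step 3 — Parallel combination: 1/Z_total = 1/R + 1/L + 1/C; Z_total = 3.969 + j73.36 Ω = 73.47∠86.9° Ω.
Step 4 — Source phasor: V = 240∠0.0° V = 240 V.
Step 5 — Current: I = V / Z = 0.1765 - j3.262 A = 3.267∠-86.9° A.
Step 6 — Complex power: S = V·I* = 42.35 + j782.9 VA.
Step 7 — Real power: P = Re(S) = 42.35 W.
Step 8 — Reactive power: Q = Im(S) = 782.9 VAR.
Step 9 — Apparent power: |S| = 784 VA.
Step 10 — Power factor: PF = P/|S| = 0.05402 (lagging).

(a) P = 42.35 W  (b) Q = 782.9 VAR  (c) S = 784 VA  (d) PF = 0.05402 (lagging)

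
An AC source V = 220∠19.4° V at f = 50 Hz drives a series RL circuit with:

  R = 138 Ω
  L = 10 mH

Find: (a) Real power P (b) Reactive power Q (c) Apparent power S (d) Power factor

Step 1 — Angular frequency: ω = 2π·f = 2π·50 = 314.2 rad/s.
Step 2 — Component impedances:
  R: Z = R = 138 Ω
  L: Z = jωL = j·314.2·0.01 = 0 + j3.142 Ω
Step 3 — Series combination: Z_total = R + L = 138 + j3.142 Ω = 138∠1.3° Ω.
Step 4 — Source phasor: V = 220∠19.4° V = 207.5 + j73.08 V.
Step 5 — Current: I = V / Z = 1.515 + j0.495 A = 1.594∠18.1° A.
Step 6 — Complex power: S = V·I* = 350.5 + j7.98 VA.
Step 7 — Real power: P = Re(S) = 350.5 W.
Step 8 — Reactive power: Q = Im(S) = 7.98 VAR.
Step 9 — Apparent power: |S| = 350.6 VA.
Step 10 — Power factor: PF = P/|S| = 0.9997 (lagging).

(a) P = 350.5 W  (b) Q = 7.98 VAR  (c) S = 350.6 VA  (d) PF = 0.9997 (lagging)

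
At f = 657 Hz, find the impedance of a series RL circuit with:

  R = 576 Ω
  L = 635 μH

Step 1 — Angular frequency: ω = 2π·f = 2π·657 = 4128 rad/s.
Step 2 — Component impedances:
  R: Z = R = 576 Ω
  L: Z = jωL = j·4128·0.000635 = 0 + j2.621 Ω
Step 3 — Series combination: Z_total = R + L = 576 + j2.621 Ω = 576∠0.3° Ω.

Z = 576 + j2.621 Ω = 576∠0.3° Ω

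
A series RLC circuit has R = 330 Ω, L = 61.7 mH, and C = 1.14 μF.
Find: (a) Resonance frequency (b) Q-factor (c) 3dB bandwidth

Step 1 — Resonance: ω₀ = 1/√(LC) = 1/√(0.0617·1.14e-06) = 3771 rad/s.
Step 2 — f₀ = ω₀/(2π) = 600.1 Hz.
Step 3 — Series Q: Q = ω₀L/R = 3771·0.0617/330 = 0.705.
Step 4 — Bandwidth: Δω = ω₀/Q = 5348 rad/s; BW = Δω/(2π) = 851.2 Hz.

(a) f₀ = 600.1 Hz  (b) Q = 0.705  (c) BW = 851.2 Hz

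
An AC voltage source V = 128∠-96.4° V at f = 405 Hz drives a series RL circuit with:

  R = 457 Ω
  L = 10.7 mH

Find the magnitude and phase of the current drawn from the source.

Step 1 — Angular frequency: ω = 2π·f = 2π·405 = 2545 rad/s.
Step 2 — Component impedances:
  R: Z = R = 457 Ω
  L: Z = jωL = j·2545·0.0107 = 0 + j27.23 Ω
Step 3 — Series combination: Z_total = R + L = 457 + j27.23 Ω = 457.8∠3.4° Ω.
Step 4 — Source phasor: V = 128∠-96.4° V = -14.27 - j127.2 V.
Step 5 — Ohm's law: I = V / Z_total = (-14.27 - j127.2) / (457 + j27.23) = -0.04764 - j0.2755 A.
Step 6 — Convert to polar: |I| = 0.2796 A, ∠I = -99.8°.

I = 0.2796∠-99.8° A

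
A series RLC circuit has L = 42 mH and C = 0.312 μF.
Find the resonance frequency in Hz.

Step 1 — Resonance condition Im(Z)=0 gives ω₀ = 1/√(LC).
Step 2 — ω₀ = 1/√(0.042·3.12e-07) = 8736 rad/s.
Step 3 — f₀ = ω₀/(2π) = 1390 Hz.

f₀ = 1390 Hz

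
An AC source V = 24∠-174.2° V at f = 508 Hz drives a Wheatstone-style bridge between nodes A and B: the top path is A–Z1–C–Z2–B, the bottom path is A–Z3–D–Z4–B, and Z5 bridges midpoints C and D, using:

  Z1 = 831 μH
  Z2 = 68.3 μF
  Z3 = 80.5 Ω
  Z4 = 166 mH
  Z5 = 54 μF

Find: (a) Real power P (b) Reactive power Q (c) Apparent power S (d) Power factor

Step 1 — Angular frequency: ω = 2π·f = 2π·508 = 3192 rad/s.
Step 2 — Component impedances:
  Z1: Z = jωL = j·3192·0.000831 = 0 + j2.652 Ω
  Z2: Z = 1/(jωC) = -j/(ω·C) = 0 - j4.587 Ω
  Z3: Z = R = 80.5 Ω
  Z4: Z = jωL = j·3192·0.166 = 0 + j529.8 Ω
  Z5: Z = 1/(jωC) = -j/(ω·C) = 0 - j5.802 Ω
Step 3 — Bridge requires nodal analysis (the Z5 bridge couples midpoints C and D, so the two paths cannot be reduced to a simple series/parallel combination). Setting node B to ground and injecting 1 A at node A, the 3-node admittance system at A, C, D solves to V_A = Z_AB = 0.09066 - j1.972 Ω = 1.974∠-87.4° Ω.
Step 4 — Source phasor: V = 24∠-174.2° V = -23.88 - j2.425 V.
Step 5 — Current: I = V / Z = 0.6718 - j12.14 A = 12.16∠-86.8° A.
Step 6 — Complex power: S = V·I* = 13.41 - j291.5 VA.
Step 7 — Real power: P = Re(S) = 13.41 W.
Step 8 — Reactive power: Q = Im(S) = -291.5 VAR.
Step 9 — Apparent power: |S| = 291.9 VA.
Step 10 — Power factor: PF = P/|S| = 0.04594 (leading).

(a) P = 13.41 W  (b) Q = -291.5 VAR  (c) S = 291.9 VA  (d) PF = 0.04594 (leading)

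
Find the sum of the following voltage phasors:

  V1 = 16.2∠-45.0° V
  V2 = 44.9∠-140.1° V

Step 1 — Convert each phasor to rectangular form:
  V1 = 16.2·(cos(-45.0°) + j·sin(-45.0°)) = 11.46 - j11.46 V
  V2 = 44.9·(cos(-140.1°) + j·sin(-140.1°)) = -34.45 - j28.8 V
Step 2 — Sum components: V_total = -22.99 - j40.26 V.
Step 3 — Convert to polar: |V_total| = 46.36 V, ∠V_total = -119.7°.

V_total = 46.36∠-119.7° V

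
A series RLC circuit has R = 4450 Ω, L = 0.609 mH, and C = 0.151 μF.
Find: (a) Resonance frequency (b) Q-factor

Step 1 — Resonance condition Im(Z)=0 gives ω₀ = 1/√(LC).
Step 2 — ω₀ = 1/√(0.000609·1.51e-07) = 1.043e+05 rad/s.
Step 3 — f₀ = ω₀/(2π) = 1.66e+04 Hz.
Step 4 — Series Q: Q = ω₀L/R = 1.043e+05·0.000609/4450 = 0.01427.

(a) f₀ = 1.66e+04 Hz  (b) Q = 0.01427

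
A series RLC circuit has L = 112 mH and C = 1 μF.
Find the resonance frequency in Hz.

Step 1 — Resonance condition Im(Z)=0 gives ω₀ = 1/√(LC).
Step 2 — ω₀ = 1/√(0.112·1e-06) = 2988 rad/s.
Step 3 — f₀ = ω₀/(2π) = 475.6 Hz.

f₀ = 475.6 Hz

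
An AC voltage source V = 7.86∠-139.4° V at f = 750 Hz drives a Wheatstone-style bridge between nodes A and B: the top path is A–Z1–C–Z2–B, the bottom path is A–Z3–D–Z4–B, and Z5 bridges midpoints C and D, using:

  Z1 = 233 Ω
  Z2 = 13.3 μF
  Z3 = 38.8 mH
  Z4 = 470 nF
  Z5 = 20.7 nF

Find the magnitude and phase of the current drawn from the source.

Step 1 — Angular frequency: ω = 2π·f = 2π·750 = 4712 rad/s.
Step 2 — Component impedances:
  Z1: Z = R = 233 Ω
  Z2: Z = 1/(jωC) = -j/(ω·C) = 0 - j15.96 Ω
  Z3: Z = jωL = j·4712·0.0388 = 0 + j182.8 Ω
  Z4: Z = 1/(jωC) = -j/(ω·C) = 0 - j451.5 Ω
  Z5: Z = 1/(jωC) = -j/(ω·C) = 0 - j1.025e+04 Ω
Step 3 — Bridge requires nodal analysis (the Z5 bridge couples midpoints C and D, so the two paths cannot be reduced to a simple series/parallel combination). Setting node B to ground and injecting 1 A at node A, the 3-node admittance system at A, C, D solves to V_A = Z_AB = 116.4 - j117.7 Ω = 165.5∠-45.3° Ω.
Step 4 — Source phasor: V = 7.86∠-139.4° V = -5.968 - j5.115 V.
Step 5 — Ohm's law: I = V / Z_total = (-5.968 - j5.115) / (116.4 - j117.7) = -0.003382 - j0.04737 A.
Step 6 — Convert to polar: |I| = 0.04749 A, ∠I = -94.1°.

I = 0.04749∠-94.1° A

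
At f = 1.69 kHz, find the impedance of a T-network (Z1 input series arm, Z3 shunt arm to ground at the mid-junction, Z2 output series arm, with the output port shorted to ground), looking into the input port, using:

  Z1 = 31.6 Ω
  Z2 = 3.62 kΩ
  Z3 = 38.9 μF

Step 1 — Angular frequency: ω = 2π·f = 2π·1690 = 1.062e+04 rad/s.
Step 2 — Component impedances:
  Z1: Z = R = 31.6 Ω
  Z2: Z = R = 3620 Ω
  Z3: Z = 1/(jωC) = -j/(ω·C) = 0 - j2.421 Ω
Step 3 — With the output port shorted to ground, the output series arm Z2 runs from the junction to ground; the shunt arm Z3 also runs from the junction to ground. They appear in parallel: Z3 || Z2 = 0.001619 - j2.421 Ω.
Step 4 — Series with input arm Z1: Z_in = Z1 + (Z3 || Z2) = 31.6 - j2.421 Ω = 31.69∠-4.4° Ω.

Z = 31.6 - j2.421 Ω = 31.69∠-4.4° Ω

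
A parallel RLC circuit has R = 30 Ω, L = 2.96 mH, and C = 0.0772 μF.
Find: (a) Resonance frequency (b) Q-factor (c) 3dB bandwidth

Step 1 — Resonance: ω₀ = 1/√(LC) = 1/√(0.00296·7.72e-08) = 6.615e+04 rad/s.
Step 2 — f₀ = ω₀/(2π) = 1.053e+04 Hz.
Step 3 — Parallel Q: Q = R/(ω₀L) = 30/(6.615e+04·0.00296) = 0.1532.
Step 4 — Bandwidth: Δω = ω₀/Q = 4.318e+05 rad/s; BW = Δω/(2π) = 6.872e+04 Hz.

(a) f₀ = 1.053e+04 Hz  (b) Q = 0.1532  (c) BW = 6.872e+04 Hz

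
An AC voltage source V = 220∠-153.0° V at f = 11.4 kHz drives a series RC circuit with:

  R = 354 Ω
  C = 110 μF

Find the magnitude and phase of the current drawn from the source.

Step 1 — Angular frequency: ω = 2π·f = 2π·1.14e+04 = 7.163e+04 rad/s.
Step 2 — Component impedances:
  R: Z = R = 354 Ω
  C: Z = 1/(jωC) = -j/(ω·C) = 0 - j0.1269 Ω
Step 3 — Series combination: Z_total = R + C = 354 - j0.1269 Ω = 354∠-0.0° Ω.
Step 4 — Source phasor: V = 220∠-153.0° V = -196 - j99.88 V.
Step 5 — Ohm's law: I = V / Z_total = (-196 - j99.88) / (354 - j0.1269) = -0.5536 - j0.2823 A.
Step 6 — Convert to polar: |I| = 0.6215 A, ∠I = -153.0°.

I = 0.6215∠-153.0° A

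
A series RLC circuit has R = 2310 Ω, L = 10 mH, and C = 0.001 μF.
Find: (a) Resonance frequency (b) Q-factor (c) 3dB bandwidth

Step 1 — Resonance condition Im(Z)=0 gives ω₀ = 1/√(LC).
Step 2 — ω₀ = 1/√(0.01·1e-09) = 3.162e+05 rad/s.
Step 3 — f₀ = ω₀/(2π) = 5.033e+04 Hz.
Step 4 — Series Q: Q = ω₀L/R = 3.162e+05·0.01/2310 = 1.369.
Step 5 — 3dB bandwidth: Δω = ω₀/Q = 2.31e+05 rad/s; BW = Δω/(2π) = 3.676e+04 Hz.

(a) f₀ = 5.033e+04 Hz  (b) Q = 1.369  (c) BW = 3.676e+04 Hz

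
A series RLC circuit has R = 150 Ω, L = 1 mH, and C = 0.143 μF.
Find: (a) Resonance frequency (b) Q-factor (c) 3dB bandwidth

Step 1 — Resonance condition Im(Z)=0 gives ω₀ = 1/√(LC).
Step 2 — ω₀ = 1/√(0.001·1.43e-07) = 8.362e+04 rad/s.
Step 3 — f₀ = ω₀/(2π) = 1.331e+04 Hz.
Step 4 — Series Q: Q = ω₀L/R = 8.362e+04·0.001/150 = 0.5575.
Step 5 — 3dB bandwidth: Δω = ω₀/Q = 1.5e+05 rad/s; BW = Δω/(2π) = 2.387e+04 Hz.

(a) f₀ = 1.331e+04 Hz  (b) Q = 0.5575  (c) BW = 2.387e+04 Hz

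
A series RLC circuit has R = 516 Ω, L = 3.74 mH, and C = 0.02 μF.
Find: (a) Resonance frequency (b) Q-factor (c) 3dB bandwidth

Step 1 — Resonance: ω₀ = 1/√(LC) = 1/√(0.00374·2e-08) = 1.156e+05 rad/s.
Step 2 — f₀ = ω₀/(2π) = 1.84e+04 Hz.
Step 3 — Series Q: Q = ω₀L/R = 1.156e+05·0.00374/516 = 0.8381.
Step 4 — Bandwidth: Δω = ω₀/Q = 1.38e+05 rad/s; BW = Δω/(2π) = 2.196e+04 Hz.

(a) f₀ = 1.84e+04 Hz  (b) Q = 0.8381  (c) BW = 2.196e+04 Hz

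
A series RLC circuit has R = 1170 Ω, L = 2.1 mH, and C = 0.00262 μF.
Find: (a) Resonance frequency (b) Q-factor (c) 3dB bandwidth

Step 1 — Resonance condition Im(Z)=0 gives ω₀ = 1/√(LC).
Step 2 — ω₀ = 1/√(0.0021·2.62e-09) = 4.263e+05 rad/s.
Step 3 — f₀ = ω₀/(2π) = 6.785e+04 Hz.
Step 4 — Series Q: Q = ω₀L/R = 4.263e+05·0.0021/1170 = 0.7652.
Step 5 — 3dB bandwidth: Δω = ω₀/Q = 5.571e+05 rad/s; BW = Δω/(2π) = 8.867e+04 Hz.

(a) f₀ = 6.785e+04 Hz  (b) Q = 0.7652  (c) BW = 8.867e+04 Hz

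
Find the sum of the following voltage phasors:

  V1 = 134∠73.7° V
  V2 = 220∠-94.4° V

Step 1 — Convert each phasor to rectangular form:
  V1 = 134·(cos(73.7°) + j·sin(73.7°)) = 37.61 + j128.6 V
  V2 = 220·(cos(-94.4°) + j·sin(-94.4°)) = -16.88 - j219.4 V
Step 2 — Sum components: V_total = 20.73 - j90.74 V.
Step 3 — Convert to polar: |V_total| = 93.08 V, ∠V_total = -77.1°.

V_total = 93.08∠-77.1° V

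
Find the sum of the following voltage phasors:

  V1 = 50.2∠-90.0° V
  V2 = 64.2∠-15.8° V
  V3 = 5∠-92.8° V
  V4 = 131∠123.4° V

Step 1 — Convert each phasor to rectangular form:
  V1 = 50.2·(cos(-90.0°) + j·sin(-90.0°)) = 0 - j50.2 V
  V2 = 64.2·(cos(-15.8°) + j·sin(-15.8°)) = 61.77 - j17.48 V
  V3 = 5·(cos(-92.8°) + j·sin(-92.8°)) = -0.2442 - j4.994 V
  V4 = 131·(cos(123.4°) + j·sin(123.4°)) = -72.11 + j109.4 V
Step 2 — Sum components: V_total = -10.58 + j36.69 V.
Step 3 — Convert to polar: |V_total| = 38.19 V, ∠V_total = 106.1°.

V_total = 38.19∠106.1° V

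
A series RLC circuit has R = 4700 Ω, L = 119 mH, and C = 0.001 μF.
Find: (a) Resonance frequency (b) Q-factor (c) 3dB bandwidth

Step 1 — Resonance: ω₀ = 1/√(LC) = 1/√(0.119·1e-09) = 9.167e+04 rad/s.
Step 2 — f₀ = ω₀/(2π) = 1.459e+04 Hz.
Step 3 — Series Q: Q = ω₀L/R = 9.167e+04·0.119/4700 = 2.321.
Step 4 — Bandwidth: Δω = ω₀/Q = 3.95e+04 rad/s; BW = Δω/(2π) = 6286 Hz.

(a) f₀ = 1.459e+04 Hz  (b) Q = 2.321  (c) BW = 6286 Hz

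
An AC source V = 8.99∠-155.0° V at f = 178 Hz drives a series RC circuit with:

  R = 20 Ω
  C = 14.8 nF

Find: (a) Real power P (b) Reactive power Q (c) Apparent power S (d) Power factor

Step 1 — Angular frequency: ω = 2π·f = 2π·178 = 1118 rad/s.
Step 2 — Component impedances:
  R: Z = R = 20 Ω
  C: Z = 1/(jωC) = -j/(ω·C) = 0 - j6.041e+04 Ω
Step 3 — Series combination: Z_total = R + C = 20 - j6.041e+04 Ω = 6.041e+04∠-90.0° Ω.
Step 4 — Source phasor: V = 8.99∠-155.0° V = -8.148 - j3.799 V.
Step 5 — Current: I = V / Z = 6.284e-05 - j0.0001349 A = 0.0001488∠-65.0° A.
Step 6 — Complex power: S = V·I* = 4.429e-07 - j0.001338 VA.
Step 7 — Real power: P = Re(S) = 4.429e-07 W.
Step 8 — Reactive power: Q = Im(S) = -0.001338 VAR.
Step 9 — Apparent power: |S| = 0.001338 VA.
Step 10 — Power factor: PF = P/|S| = 0.000331 (leading).

(a) P = 4.429e-07 W  (b) Q = -0.001338 VAR  (c) S = 0.001338 VA  (d) PF = 0.000331 (leading)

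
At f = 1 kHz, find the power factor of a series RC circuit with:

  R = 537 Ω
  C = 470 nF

Step 1 — Angular frequency: ω = 2π·f = 2π·1000 = 6283 rad/s.
Step 2 — Component impedances:
  R: Z = R = 537 Ω
  C: Z = 1/(jωC) = -j/(ω·C) = 0 - j338.6 Ω
Step 3 — Series combination: Z_total = R + C = 537 - j338.6 Ω = 634.9∠-32.2° Ω.
Step 4 — Power factor: PF = cos(φ) = Re(Z)/|Z| = 537/634.85 = 0.8459.
Step 5 — Type: Im(Z) = -338.6 ⇒ leading (phase φ = -32.2°).

PF = 0.8459 (leading, φ = -32.2°)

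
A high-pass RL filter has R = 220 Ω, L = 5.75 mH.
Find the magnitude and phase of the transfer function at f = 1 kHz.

Step 1 — Angular frequency: ω = 2π·1000 = 6283 rad/s.
Step 2 — Transfer function: H(jω) = jωL/(R + jωL).
Step 3 — Numerator jωL = j·36.13; denominator R + jωL = 220 + j36.13.
Step 4 — H = 0.02626 + j0.1599.
Step 5 — Magnitude: |H| = 0.162 (-15.8 dB); phase: φ = 80.7°.

|H| = 0.162 (-15.8 dB), φ = 80.7°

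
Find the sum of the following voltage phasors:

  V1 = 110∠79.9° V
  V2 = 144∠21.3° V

Step 1 — Convert each phasor to rectangular form:
  V1 = 110·(cos(79.9°) + j·sin(79.9°)) = 19.29 + j108.3 V
  V2 = 144·(cos(21.3°) + j·sin(21.3°)) = 134.2 + j52.31 V
Step 2 — Sum components: V_total = 153.5 + j160.6 V.
Step 3 — Convert to polar: |V_total| = 222.1 V, ∠V_total = 46.3°.

V_total = 222.1∠46.3° V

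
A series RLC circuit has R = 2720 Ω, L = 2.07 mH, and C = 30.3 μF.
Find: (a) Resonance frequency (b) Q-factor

Step 1 — Resonance condition Im(Z)=0 gives ω₀ = 1/√(LC).
Step 2 — ω₀ = 1/√(0.00207·3.03e-05) = 3993 rad/s.
Step 3 — f₀ = ω₀/(2π) = 635.5 Hz.
Step 4 — Series Q: Q = ω₀L/R = 3993·0.00207/2720 = 0.003039.

(a) f₀ = 635.5 Hz  (b) Q = 0.003039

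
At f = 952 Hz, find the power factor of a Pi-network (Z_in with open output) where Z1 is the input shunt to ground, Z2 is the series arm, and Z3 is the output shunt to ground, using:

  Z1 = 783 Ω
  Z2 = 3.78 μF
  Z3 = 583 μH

Step 1 — Angular frequency: ω = 2π·f = 2π·952 = 5982 rad/s.
Step 2 — Component impedances:
  Z1: Z = R = 783 Ω
  Z2: Z = 1/(jωC) = -j/(ω·C) = 0 - j44.23 Ω
  Z3: Z = jωL = j·5982·0.000583 = 0 + j3.487 Ω
Step 3 — With open output, the series arm Z2 and the output shunt Z3 appear in series to ground: Z2 + Z3 = 0 - j40.74 Ω.
Step 4 — Parallel with input shunt Z1: Z_in = Z1 || (Z2 + Z3) = 2.114 - j40.63 Ω = 40.69∠-87.0° Ω.
Step 5 — Power factor: PF = cos(φ) = Re(Z)/|Z| = 2.114/40.685 = 0.05196.
Step 6 — Type: Im(Z) = -40.63 ⇒ leading (phase φ = -87.0°).

PF = 0.05196 (leading, φ = -87.0°)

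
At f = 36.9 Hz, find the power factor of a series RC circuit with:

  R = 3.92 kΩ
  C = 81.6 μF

Step 1 — Angular frequency: ω = 2π·f = 2π·36.9 = 231.8 rad/s.
Step 2 — Component impedances:
  R: Z = R = 3920 Ω
  C: Z = 1/(jωC) = -j/(ω·C) = 0 - j52.86 Ω
Step 3 — Series combination: Z_total = R + C = 3920 - j52.86 Ω = 3920∠-0.8° Ω.
Step 4 — Power factor: PF = cos(φ) = Re(Z)/|Z| = 3920/3920.4 = 0.9999.
Step 5 — Type: Im(Z) = -52.86 ⇒ leading (phase φ = -0.8°).

PF = 0.9999 (leading, φ = -0.8°)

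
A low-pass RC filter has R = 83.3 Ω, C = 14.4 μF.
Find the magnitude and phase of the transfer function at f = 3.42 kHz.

Step 1 — Angular frequency: ω = 2π·3420 = 2.149e+04 rad/s.
Step 2 — Transfer function: H(jω) = 1/(1 + jωRC).
Step 3 — Denominator: 1 + jωRC = 1 + j·2.149e+04·83.3·1.44e-05 = 1 + j25.78.
Step 4 — H = 0.001503 - j0.03874.
Step 5 — Magnitude: |H| = 0.03877 (-28.2 dB); phase: φ = -87.8°.

|H| = 0.03877 (-28.2 dB), φ = -87.8°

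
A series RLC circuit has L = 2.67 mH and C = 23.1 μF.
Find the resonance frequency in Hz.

Step 1 — Resonance condition Im(Z)=0 gives ω₀ = 1/√(LC).
Step 2 — ω₀ = 1/√(0.00267·2.31e-05) = 4027 rad/s.
Step 3 — f₀ = ω₀/(2π) = 640.9 Hz.

f₀ = 640.9 Hz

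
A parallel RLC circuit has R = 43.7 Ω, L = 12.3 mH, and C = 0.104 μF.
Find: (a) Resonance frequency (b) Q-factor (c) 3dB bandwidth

Step 1 — Resonance: ω₀ = 1/√(LC) = 1/√(0.0123·1.04e-07) = 2.796e+04 rad/s.
Step 2 — f₀ = ω₀/(2π) = 4450 Hz.
Step 3 — Parallel Q: Q = R/(ω₀L) = 43.7/(2.796e+04·0.0123) = 0.1271.
Step 4 — Bandwidth: Δω = ω₀/Q = 2.2e+05 rad/s; BW = Δω/(2π) = 3.502e+04 Hz.

(a) f₀ = 4450 Hz  (b) Q = 0.1271  (c) BW = 3.502e+04 Hz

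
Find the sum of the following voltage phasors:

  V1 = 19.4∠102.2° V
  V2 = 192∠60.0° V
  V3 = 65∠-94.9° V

Step 1 — Convert each phasor to rectangular form:
  V1 = 19.4·(cos(102.2°) + j·sin(102.2°)) = -4.1 + j18.96 V
  V2 = 192·(cos(60.0°) + j·sin(60.0°)) = 96 + j166.3 V
  V3 = 65·(cos(-94.9°) + j·sin(-94.9°)) = -5.552 - j64.76 V
Step 2 — Sum components: V_total = 86.35 + j120.5 V.
Step 3 — Convert to polar: |V_total| = 148.2 V, ∠V_total = 54.4°.

V_total = 148.2∠54.4° V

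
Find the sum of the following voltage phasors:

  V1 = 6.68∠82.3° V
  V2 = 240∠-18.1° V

Step 1 — Convert each phasor to rectangular form:
  V1 = 6.68·(cos(82.3°) + j·sin(82.3°)) = 0.895 + j6.62 V
  V2 = 240·(cos(-18.1°) + j·sin(-18.1°)) = 228.1 - j74.56 V
Step 2 — Sum components: V_total = 229 - j67.94 V.
Step 3 — Convert to polar: |V_total| = 238.9 V, ∠V_total = -16.5°.

V_total = 238.9∠-16.5° V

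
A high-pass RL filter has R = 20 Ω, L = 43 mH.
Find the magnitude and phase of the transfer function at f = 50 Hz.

Step 1 — Angular frequency: ω = 2π·50 = 314.2 rad/s.
Step 2 — Transfer function: H(jω) = jωL/(R + jωL).
Step 3 — Numerator jωL = j·13.51; denominator R + jωL = 20 + j13.51.
Step 4 — H = 0.3133 + j0.4638.
Step 5 — Magnitude: |H| = 0.5597 (-5.0 dB); phase: φ = 56.0°.

|H| = 0.5597 (-5.0 dB), φ = 56.0°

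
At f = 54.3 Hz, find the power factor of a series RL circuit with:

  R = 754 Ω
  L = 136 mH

Step 1 — Angular frequency: ω = 2π·f = 2π·54.3 = 341.2 rad/s.
Step 2 — Component impedances:
  R: Z = R = 754 Ω
  L: Z = jωL = j·341.2·0.136 = 0 + j46.4 Ω
Step 3 — Series combination: Z_total = R + L = 754 + j46.4 Ω = 755.4∠3.5° Ω.
Step 4 — Power factor: PF = cos(φ) = Re(Z)/|Z| = 754/755.4 = 0.9981.
Step 5 — Type: Im(Z) = 46.4 ⇒ lagging (phase φ = 3.5°).

PF = 0.9981 (lagging, φ = 3.5°)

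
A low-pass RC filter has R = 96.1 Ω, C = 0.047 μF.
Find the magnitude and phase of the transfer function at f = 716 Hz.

Step 1 — Angular frequency: ω = 2π·716 = 4499 rad/s.
Step 2 — Transfer function: H(jω) = 1/(1 + jωRC).
Step 3 — Denominator: 1 + jωRC = 1 + j·4499·96.1·4.7e-08 = 1 + j0.02032.
Step 4 — H = 0.9996 - j0.02031.
Step 5 — Magnitude: |H| = 0.9998 (-0.0 dB); phase: φ = -1.2°.

|H| = 0.9998 (-0.0 dB), φ = -1.2°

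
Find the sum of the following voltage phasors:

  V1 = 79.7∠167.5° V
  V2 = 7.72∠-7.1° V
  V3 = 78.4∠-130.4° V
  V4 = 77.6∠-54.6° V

Step 1 — Convert each phasor to rectangular form:
  V1 = 79.7·(cos(167.5°) + j·sin(167.5°)) = -77.81 + j17.25 V
  V2 = 7.72·(cos(-7.1°) + j·sin(-7.1°)) = 7.661 - j0.9542 V
  V3 = 78.4·(cos(-130.4°) + j·sin(-130.4°)) = -50.81 - j59.7 V
  V4 = 77.6·(cos(-54.6°) + j·sin(-54.6°)) = 44.95 - j63.25 V
Step 2 — Sum components: V_total = -76.01 - j106.7 V.
Step 3 — Convert to polar: |V_total| = 131 V, ∠V_total = -125.5°.

V_total = 131∠-125.5° V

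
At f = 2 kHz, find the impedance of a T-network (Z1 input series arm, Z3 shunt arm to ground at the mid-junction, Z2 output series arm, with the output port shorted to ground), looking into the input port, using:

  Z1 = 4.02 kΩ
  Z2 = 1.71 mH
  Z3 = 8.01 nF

Step 1 — Angular frequency: ω = 2π·f = 2π·2000 = 1.257e+04 rad/s.
Step 2 — Component impedances:
  Z1: Z = R = 4020 Ω
  Z2: Z = jωL = j·1.257e+04·0.00171 = 0 + j21.49 Ω
  Z3: Z = 1/(jωC) = -j/(ω·C) = 0 - j9935 Ω
Step 3 — With the output port shorted to ground, the output series arm Z2 runs from the junction to ground; the shunt arm Z3 also runs from the junction to ground. They appear in parallel: Z3 || Z2 = 0 + j21.54 Ω.
Step 4 — Series with input arm Z1: Z_in = Z1 + (Z3 || Z2) = 4020 + j21.54 Ω = 4020∠0.3° Ω.

Z = 4020 + j21.54 Ω = 4020∠0.3° Ω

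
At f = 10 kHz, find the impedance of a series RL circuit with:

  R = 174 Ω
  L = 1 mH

Step 1 — Angular frequency: ω = 2π·f = 2π·1e+04 = 6.283e+04 rad/s.
Step 2 — Component impedances:
  R: Z = R = 174 Ω
  L: Z = jωL = j·6.283e+04·0.001 = 0 + j62.83 Ω
Step 3 — Series combination: Z_total = R + L = 174 + j62.83 Ω = 185∠19.9° Ω.

Z = 174 + j62.83 Ω = 185∠19.9° Ω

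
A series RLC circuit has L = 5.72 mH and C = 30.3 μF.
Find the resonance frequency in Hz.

Step 1 — Resonance condition Im(Z)=0 gives ω₀ = 1/√(LC).
Step 2 — ω₀ = 1/√(0.00572·3.03e-05) = 2402 rad/s.
Step 3 — f₀ = ω₀/(2π) = 382.3 Hz.

f₀ = 382.3 Hz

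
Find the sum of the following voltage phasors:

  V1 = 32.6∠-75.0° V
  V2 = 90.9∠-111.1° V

Step 1 — Convert each phasor to rectangular form:
  V1 = 32.6·(cos(-75.0°) + j·sin(-75.0°)) = 8.438 - j31.49 V
  V2 = 90.9·(cos(-111.1°) + j·sin(-111.1°)) = -32.72 - j84.81 V
Step 2 — Sum components: V_total = -24.29 - j116.3 V.
Step 3 — Convert to polar: |V_total| = 118.8 V, ∠V_total = -101.8°.

V_total = 118.8∠-101.8° V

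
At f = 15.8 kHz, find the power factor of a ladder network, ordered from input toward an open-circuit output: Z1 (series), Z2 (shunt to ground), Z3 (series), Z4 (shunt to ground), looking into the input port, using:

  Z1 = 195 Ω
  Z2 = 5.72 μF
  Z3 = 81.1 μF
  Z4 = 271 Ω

Step 1 — Angular frequency: ω = 2π·f = 2π·1.58e+04 = 9.927e+04 rad/s.
Step 2 — Component impedances:
  Z1: Z = R = 195 Ω
  Z2: Z = 1/(jωC) = -j/(ω·C) = 0 - j1.761 Ω
  Z3: Z = 1/(jωC) = -j/(ω·C) = 0 - j0.1242 Ω
  Z4: Z = R = 271 Ω
Step 3 — Ladder network (open output): work backward from the far end, alternating series and parallel combinations. Z_in = 195 - j1.761 Ω = 195∠-0.5° Ω.
Step 4 — Power factor: PF = cos(φ) = Re(Z)/|Z| = 195/195 = 1.
Step 5 — Type: Im(Z) = -1.761 ⇒ leading (phase φ = -0.5°).

PF = 1 (leading, φ = -0.5°)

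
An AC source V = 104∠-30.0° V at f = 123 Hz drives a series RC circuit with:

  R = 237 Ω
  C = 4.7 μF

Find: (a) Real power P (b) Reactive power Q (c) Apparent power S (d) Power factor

Step 1 — Angular frequency: ω = 2π·f = 2π·123 = 772.8 rad/s.
Step 2 — Component impedances:
  R: Z = R = 237 Ω
  C: Z = 1/(jωC) = -j/(ω·C) = 0 - j275.3 Ω
Step 3 — Series combination: Z_total = R + C = 237 - j275.3 Ω = 363.3∠-49.3° Ω.
Step 4 — Source phasor: V = 104∠-30.0° V = 90.07 - j52 V.
Step 5 — Current: I = V / Z = 0.2702 + j0.09451 A = 0.2863∠19.3° A.
Step 6 — Complex power: S = V·I* = 19.43 - j22.56 VA.
Step 7 — Real power: P = Re(S) = 19.43 W.
Step 8 — Reactive power: Q = Im(S) = -22.56 VAR.
Step 9 — Apparent power: |S| = 29.77 VA.
Step 10 — Power factor: PF = P/|S| = 0.6524 (leading).

(a) P = 19.43 W  (b) Q = -22.56 VAR  (c) S = 29.77 VA  (d) PF = 0.6524 (leading)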